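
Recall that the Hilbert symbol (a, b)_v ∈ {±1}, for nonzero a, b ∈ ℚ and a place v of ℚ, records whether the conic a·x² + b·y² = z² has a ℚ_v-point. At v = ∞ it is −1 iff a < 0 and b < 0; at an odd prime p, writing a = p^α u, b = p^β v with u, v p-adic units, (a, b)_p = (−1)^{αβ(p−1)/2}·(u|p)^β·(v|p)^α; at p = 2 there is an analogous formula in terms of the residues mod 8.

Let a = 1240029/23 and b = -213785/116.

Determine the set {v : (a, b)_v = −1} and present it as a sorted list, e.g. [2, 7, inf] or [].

Mod squares: a ≡ 483, b ≡ -36685. Check v ∈ {∞, 2, 3, 5, 7, 11, 13, 23, 29}.
v=13: a=13^0·(≡5), b=13^2·(≡4) mod 13; (5|13)=-1, (4|13)=+1; (−1)^{0·2·6}·(-1)^2·(+1)^0 = +1.
v=11: a=11^0·(≡10), b=11^1·(≡4) mod 11; (10|11)=-1, (4|11)=+1; (−1)^{0·1·5}·(-1)^1·(+1)^0 = -1.
v=∞: 483 > 0 and -36685 < 0  ⇒  (a,b)_∞ = +1.
v=2: v_2(a)=0, v_2(b)=-2; units ≡ 3, 3 (mod 8); ε·ε+αω+βω = 1·1+0·1+-2·1 ≡ 1  ⇒  (a,b)_2 = -1.
v=7: a=7^1·(≡6), b=7^0·(≡4) mod 7; (6|7)=-1, (4|7)=+1; (−1)^{1·0·3}·(-1)^0·(+1)^1 = +1.
v=23: a=23^-1·(≡7), b=23^1·(≡20) mod 23; (7|23)=-1, (20|23)=-1; (−1)^{-1·1·11}·(-1)^1·(-1)^-1 = -1.
v=5: a=5^0·(≡3), b=5^1·(≡3) mod 5; (3|5)=-1, (3|5)=-1; (−1)^{0·1·2}·(-1)^1·(-1)^0 = -1.
v=29: a=29^0·(≡26), b=29^-1·(≡8) mod 29; (26|29)=-1, (8|29)=-1; (−1)^{0·-1·14}·(-1)^-1·(-1)^0 = -1.
v=3: a=3^11·(≡2), b=3^0·(≡2) mod 3; (2|3)=-1, (2|3)=-1; (−1)^{11·0·1}·(-1)^0·(-1)^11 = -1.
|Ram(483, -36685)| = 6, even; anisotropic at {2, 3, 5, 11, 23, 29}.

[2, 3, 5, 11, 23, 29]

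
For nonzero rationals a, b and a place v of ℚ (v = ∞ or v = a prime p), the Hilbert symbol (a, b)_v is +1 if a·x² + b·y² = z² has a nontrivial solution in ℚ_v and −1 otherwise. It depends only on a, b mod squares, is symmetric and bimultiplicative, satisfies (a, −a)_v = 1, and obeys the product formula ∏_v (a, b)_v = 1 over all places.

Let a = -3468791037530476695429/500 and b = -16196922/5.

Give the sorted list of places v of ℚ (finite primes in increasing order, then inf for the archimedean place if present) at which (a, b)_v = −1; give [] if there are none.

Mod squares: a ≡ -105, b ≡ -210. Check v ∈ {∞, 2, 3, 5, 7, 23}.
v=5: a=5^-3·(≡4), b=5^-1·(≡3) mod 5; (4|5)=+1, (3|5)=-1; (−1)^{-3·-1·2}·(+1)^-1·(-1)^-3 = -1.
v=7: a=7^3·(≡5), b=7^1·(≡5) mod 7; (5|7)=-1, (5|7)=-1; (−1)^{3·1·3}·(-1)^1·(-1)^3 = -1.
v=3: a=3^17·(≡1), b=3^7·(≡2) mod 3; (1|3)=+1, (2|3)=-1; (−1)^{17·7·1}·(+1)^7·(-1)^17 = +1.
v=23: a=23^8·(≡10), b=23^2·(≡22) mod 23; (10|23)=-1, (22|23)=-1; (−1)^{8·2·11}·(-1)^2·(-1)^8 = +1.
v=2: v_2(a)=-2, v_2(b)=1; units ≡ 7, 7 (mod 8); ε·ε+αω+βω = 1·1+-2·0+1·0 ≡ 1  ⇒  (a,b)_2 = -1.
v=∞: -105 < 0 and -210 < 0  ⇒  (a,b)_∞ = -1.
(-105, -210 / ℚ) ramifies at {2, 5, 7, ∞}: a division algebra.

[2, 5, 7, inf]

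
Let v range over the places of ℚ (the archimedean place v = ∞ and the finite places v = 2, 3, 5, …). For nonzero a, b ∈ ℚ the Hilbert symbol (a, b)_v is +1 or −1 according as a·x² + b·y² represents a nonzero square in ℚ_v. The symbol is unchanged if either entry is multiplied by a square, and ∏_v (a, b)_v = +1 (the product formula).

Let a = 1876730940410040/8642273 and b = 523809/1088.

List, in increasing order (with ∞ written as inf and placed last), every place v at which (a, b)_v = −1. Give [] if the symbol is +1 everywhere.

Mod squares: a ≡ 3230, b ≡ 8177. Check v ∈ {∞, 2, 3, 5, 11, 13, 17, 19, 23, 31, 37}.
v=19: a=19^1·(≡8), b=19^0·(≡11) mod 19; (8|19)=-1, (11|19)=+1; (−1)^{1·0·9}·(-1)^0·(+1)^1 = +1.
v=11: a=11^4·(≡8), b=11^2·(≡5) mod 11; (8|11)=-1, (5|11)=+1; (−1)^{4·2·5}·(-1)^2·(+1)^4 = +1.
v=13: a=13^2·(≡11), b=13^1·(≡5) mod 13; (11|13)=-1, (5|13)=-1; (−1)^{2·1·6}·(-1)^1·(-1)^2 = -1.
v=3: a=3^6·(≡2), b=3^2·(≡2) mod 3; (2|3)=-1, (2|3)=-1; (−1)^{6·2·1}·(-1)^2·(-1)^6 = +1.
v=23: a=23^-2·(≡17), b=23^0·(≡1) mod 23; (17|23)=-1, (1|23)=+1; (−1)^{-2·0·11}·(-1)^0·(+1)^-2 = +1.
v=5: a=5^1·(≡1), b=5^0·(≡3) mod 5; (1|5)=+1, (3|5)=-1; (−1)^{1·0·2}·(+1)^0·(-1)^1 = -1.
v=31: a=31^-2·(≡6), b=31^0·(≡11) mod 31; (6|31)=-1, (11|31)=-1; (−1)^{-2·0·15}·(-1)^0·(-1)^-2 = +1.
v=∞: 3230 > 0 and 8177 > 0  ⇒  (a,b)_∞ = +1.
v=2: v_2(a)=3, v_2(b)=-6; units ≡ 7, 1 (mod 8); ε·ε+αω+βω = 1·0+3·0+-6·0 ≡ 0  ⇒  (a,b)_2 = +1.
v=37: a=37^2·(≡9), b=37^1·(≡4) mod 37; (9|37)=+1, (4|37)=+1; (−1)^{2·1·18}·(+1)^1·(+1)^2 = +1.
v=17: a=17^-1·(≡14), b=17^-1·(≡3) mod 17; (14|17)=-1, (3|17)=-1; (−1)^{-1·-1·8}·(-1)^-1·(-1)^-1 = +1.
(3230, 8177 / ℚ) ramifies at {5, 13}: a division algebra.

[5, 13]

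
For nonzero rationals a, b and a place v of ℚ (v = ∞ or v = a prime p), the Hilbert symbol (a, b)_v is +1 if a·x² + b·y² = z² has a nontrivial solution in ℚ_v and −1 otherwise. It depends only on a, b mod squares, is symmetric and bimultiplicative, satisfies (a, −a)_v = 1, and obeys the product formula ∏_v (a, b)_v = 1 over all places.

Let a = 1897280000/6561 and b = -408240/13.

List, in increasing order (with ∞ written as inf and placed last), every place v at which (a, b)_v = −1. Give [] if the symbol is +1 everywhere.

Mod squares: a ≡ 2, b ≡ -455. Check v ∈ {∞, 2, 3, 5, 7, 11, 13}.
v=5: a=5^4·(≡3), b=5^1·(≡4) mod 5; (3|5)=-1, (4|5)=+1; (−1)^{4·1·2}·(-1)^1·(+1)^4 = -1.
v=2: v_2(a)=9, v_2(b)=4; units ≡ 1, 1 (mod 8); ε·ε+αω+βω = 0·0+9·0+4·0 ≡ 0  ⇒  (a,b)_2 = +1.
v=7: a=7^2·(≡2), b=7^1·(≡3) mod 7; (2|7)=+1, (3|7)=-1; (−1)^{2·1·3}·(+1)^1·(-1)^2 = +1.
v=3: a=3^-8·(≡2), b=3^6·(≡1) mod 3; (2|3)=-1, (1|3)=+1; (−1)^{-8·6·1}·(-1)^6·(+1)^-8 = +1.
v=13: a=13^0·(≡2), b=13^-1·(≡12) mod 13; (2|13)=-1, (12|13)=+1; (−1)^{0·-1·6}·(-1)^-1·(+1)^0 = -1.
v=11: a=11^2·(≡10), b=11^0·(≡7) mod 11; (10|11)=-1, (7|11)=-1; (−1)^{2·0·5}·(-1)^0·(-1)^2 = +1.
v=∞: 2 > 0 and -455 < 0  ⇒  (a,b)_∞ = +1.
(2, -455 / ℚ) ramifies at {5, 13}: a division algebra.

[5, 13]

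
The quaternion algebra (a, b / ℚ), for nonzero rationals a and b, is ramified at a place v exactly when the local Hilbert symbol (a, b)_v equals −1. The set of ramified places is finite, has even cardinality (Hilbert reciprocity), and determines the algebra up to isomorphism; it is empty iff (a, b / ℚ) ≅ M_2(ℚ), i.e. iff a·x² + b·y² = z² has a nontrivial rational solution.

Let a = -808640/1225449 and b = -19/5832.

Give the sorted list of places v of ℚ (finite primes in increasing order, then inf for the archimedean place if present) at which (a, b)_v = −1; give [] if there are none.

(a, b) ≡ (-35, -38) mod (ℚ^×)²; places V = {2, 3, 5, 7, 19, 41, ∞}.
(a,b)_5: α=1, u≡3; β=0, v≡3 (mod 5); (3|5)=-1, (3|5)=-1; sign (−1)^0·-1^0·-1^1 = -1.
(a,b)_2: α=6, β=-3; u≡5, v≡5 (mod 8); ε(u)ε(v)=0·0, αω(v)=6·1, βω(u)=-3·1; sum ≡ 1  ⇒  -1.
(a,b)_41: α=-2, u≡27; β=0, v≡35 (mod 41); (27|41)=-1, (35|41)=-1; sign (−1)^0·-1^0·-1^-2 = +1.
(a,b)_∞: sgn(-35)=−, sgn(-38)=−, so -1.
(a,b)_3: α=-6, u≡1; β=-6, v≡1 (mod 3); (1|3)=+1, (1|3)=+1; sign (−1)^0·+1^-6·+1^-6 = +1.
(a,b)_19: α=2, u≡13; β=1, v≡1 (mod 19); (13|19)=-1, (1|19)=+1; sign (−1)^0·-1^1·+1^2 = -1.
(a,b)_7: α=1, u≡1; β=0, v≡2 (mod 7); (1|7)=+1, (2|7)=+1; sign (−1)^0·+1^0·+1^1 = +1.
Ram(-35, -38) = {2, 5, 19, ∞}; no ℚ_2-point on the conic.

[2, 5, 19, inf]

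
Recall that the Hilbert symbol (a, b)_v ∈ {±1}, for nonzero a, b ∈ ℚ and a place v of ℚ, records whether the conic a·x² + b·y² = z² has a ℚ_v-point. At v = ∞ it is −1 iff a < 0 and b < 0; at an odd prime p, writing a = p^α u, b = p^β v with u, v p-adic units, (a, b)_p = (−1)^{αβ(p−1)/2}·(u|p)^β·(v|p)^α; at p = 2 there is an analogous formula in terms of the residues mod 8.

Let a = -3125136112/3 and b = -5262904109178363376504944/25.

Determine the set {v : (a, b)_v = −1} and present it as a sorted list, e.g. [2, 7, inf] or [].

[3, 7, 41, inf]

Mod squares: a ≡ -11958429, b ≡ -399. Check v ∈ {∞, 2, 3, 5, 7, 17, 19, 41, 43}.
v=3: a=3^-1·(≡2), b=3^3·(≡2) mod 3; (2|3)=-1, (2|3)=-1; (−1)^{-1·3·1}·(-1)^3·(-1)^-1 = -1.
v=41: a=41^1·(≡21), b=41^2·(≡34) mod 41; (21|41)=+1, (34|41)=-1; (−1)^{1·2·20}·(+1)^2·(-1)^1 = -1.
v=17: a=17^1·(≡7), b=17^2·(≡15) mod 17; (7|17)=-1, (15|17)=+1; (−1)^{1·2·8}·(-1)^2·(+1)^1 = +1.
v=5: a=5^0·(≡1), b=5^-2·(≡1) mod 5; (1|5)=+1, (1|5)=+1; (−1)^{0·-2·2}·(+1)^-2·(+1)^0 = +1.
v=19: a=19^1·(≡8), b=19^3·(≡4) mod 19; (8|19)=-1, (4|19)=+1; (−1)^{1·3·9}·(-1)^3·(+1)^1 = +1.
v=43: a=43^1·(≡9), b=43^2·(≡16) mod 43; (9|43)=+1, (16|43)=+1; (−1)^{1·2·21}·(+1)^2·(+1)^1 = +1.
v=2: v_2(a)=4, v_2(b)=4; units ≡ 3, 1 (mod 8); ε·ε+αω+βω = 1·0+4·0+4·1 ≡ 0  ⇒  (a,b)_2 = +1.
v=∞: -11958429 < 0 and -399 < 0  ⇒  (a,b)_∞ = -1.
v=7: a=7^3·(≡3), b=7^11·(≡6) mod 7; (3|7)=-1, (6|7)=-1; (−1)^{3·11·3}·(-1)^11·(-1)^3 = -1.
Ram(-11958429, -399) = {3, 7, 41, ∞}; no ℚ_3-point on the conic.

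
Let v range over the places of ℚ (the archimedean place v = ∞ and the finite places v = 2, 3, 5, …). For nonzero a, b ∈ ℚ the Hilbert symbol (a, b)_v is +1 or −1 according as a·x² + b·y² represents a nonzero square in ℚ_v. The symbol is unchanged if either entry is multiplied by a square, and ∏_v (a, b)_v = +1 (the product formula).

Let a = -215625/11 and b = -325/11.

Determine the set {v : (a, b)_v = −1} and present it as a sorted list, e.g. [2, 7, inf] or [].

Mod squares: a ≡ -3795, b ≡ -143. Check v ∈ {∞, 2, 3, 5, 11, 13, 23}.
v=5: a=5^5·(≡1), b=5^2·(≡2) mod 5; (1|5)=+1, (2|5)=-1; (−1)^{5·2·2}·(+1)^2·(-1)^5 = -1.
v=2: v_2(a)=0, v_2(b)=0; units ≡ 5, 1 (mod 8); ε·ε+αω+βω = 0·0+0·0+0·1 ≡ 0  ⇒  (a,b)_2 = +1.
v=13: a=13^0·(≡10), b=13^1·(≡6) mod 13; (10|13)=+1, (6|13)=-1; (−1)^{0·1·6}·(+1)^1·(-1)^0 = +1.
v=23: a=23^1·(≡5), b=23^0·(≡6) mod 23; (5|23)=-1, (6|23)=+1; (−1)^{1·0·11}·(-1)^0·(+1)^1 = +1.
v=11: a=11^-1·(≡8), b=11^-1·(≡5) mod 11; (8|11)=-1, (5|11)=+1; (−1)^{-1·-1·5}·(-1)^-1·(+1)^-1 = +1.
v=∞: -3795 < 0 and -143 < 0  ⇒  (a,b)_∞ = -1.
v=3: a=3^1·(≡1), b=3^0·(≡1) mod 3; (1|3)=+1, (1|3)=+1; (−1)^{1·0·1}·(+1)^0·(+1)^1 = +1.
(-3795, -143 / ℚ) ramifies at {5, ∞}: a division algebra.

[5, inf]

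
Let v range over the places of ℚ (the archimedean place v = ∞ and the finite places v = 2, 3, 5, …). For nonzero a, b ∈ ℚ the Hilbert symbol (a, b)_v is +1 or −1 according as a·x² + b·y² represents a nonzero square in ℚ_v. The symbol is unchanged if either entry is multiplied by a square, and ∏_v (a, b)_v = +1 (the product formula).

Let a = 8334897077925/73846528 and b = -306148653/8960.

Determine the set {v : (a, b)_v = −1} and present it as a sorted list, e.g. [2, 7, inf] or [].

[7, 23]

(a, b) ≡ (3059, -15295) mod (ℚ^×)²; places V = {2, 3, 5, 7, 11, 19, 23, 29, 31, ∞}.
(a,b)_3: α=8, u≡2; β=6, v≡2 (mod 3); (2|3)=-1, (2|3)=-1; sign (−1)^0·-1^6·-1^8 = +1.
(a,b)_31: α=2, u≡13; β=2, v≡14 (mod 31); (13|31)=-1, (14|31)=+1; sign (−1)^0·-1^2·+1^2 = +1.
(a,b)_29: α=-2, u≡19; β=0, v≡3 (mod 29); (19|29)=-1, (3|29)=-1; sign (−1)^0·-1^0·-1^-2 = +1.
(a,b)_19: α=1, u≡7; β=1, v≡10 (mod 19); (7|19)=+1, (10|19)=-1; sign (−1)^1·+1^1·-1^1 = +1.
(a,b)_11: α=2, u≡5; β=0, v≡6 (mod 11); (5|11)=+1, (6|11)=-1; sign (−1)^0·+1^0·-1^2 = +1.
(a,b)_23: α=1, u≡1; β=1, v≡9 (mod 23); (1|23)=+1, (9|23)=+1; sign (−1)^1·+1^1·+1^1 = -1.
(a,b)_7: α=-3, u≡3; β=-1, v≡6 (mod 7); (3|7)=-1, (6|7)=-1; sign (−1)^1·-1^-1·-1^-3 = -1.
(a,b)_2: α=-8, β=-8; u≡3, v≡1 (mod 8); ε(u)ε(v)=1·0, αω(v)=-8·0, βω(u)=-8·1; sum ≡ 0  ⇒  +1.
(a,b)_5: α=2, u≡4; β=-1, v≡1 (mod 5); (4|5)=+1, (1|5)=+1; sign (−1)^0·+1^-1·+1^2 = +1.
(a,b)_∞: sgn(3059)=+, sgn(-15295)=−, so +1.
Ram(3059, -15295) = {7, 23}; no ℚ_7-point on the conic.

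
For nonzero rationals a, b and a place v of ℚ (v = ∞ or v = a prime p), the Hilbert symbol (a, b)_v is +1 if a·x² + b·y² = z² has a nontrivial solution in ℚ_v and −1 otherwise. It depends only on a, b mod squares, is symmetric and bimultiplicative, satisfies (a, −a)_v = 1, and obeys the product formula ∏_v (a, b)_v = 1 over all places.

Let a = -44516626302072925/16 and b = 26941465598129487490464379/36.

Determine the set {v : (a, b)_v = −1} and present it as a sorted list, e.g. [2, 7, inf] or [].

(a, b) ≡ (-128557, 117691) mod (ℚ^×)²; places V = {2, 3, 5, 7, 11, 13, 17, 23, 29, 31, 43, ∞}.
(a,b)_23: α=2, u≡4; β=3, v≡7 (mod 23); (4|23)=+1, (7|23)=-1; sign (−1)^0·+1^3·-1^2 = +1.
(a,b)_3: α=0, u≡2; β=-2, v≡1 (mod 3); (2|3)=-1, (1|3)=+1; sign (−1)^0·-1^-2·+1^0 = +1.
(a,b)_2: α=-4, β=-2; u≡3, v≡3 (mod 8); ε(u)ε(v)=1·1, αω(v)=-4·1, βω(u)=-2·1; sum ≡ 1  ⇒  -1.
(a,b)_17: α=2, u≡10; β=3, v≡16 (mod 17); (10|17)=-1, (16|17)=+1; sign (−1)^0·-1^3·+1^2 = -1.
(a,b)_5: α=2, u≡3; β=0, v≡4 (mod 5); (3|5)=-1, (4|5)=+1; sign (−1)^0·-1^0·+1^2 = +1.
(a,b)_29: α=1, u≡6; β=2, v≡5 (mod 29); (6|29)=+1, (5|29)=+1; sign (−1)^0·+1^2·+1^1 = +1.
(a,b)_11: α=1, u≡10; β=2, v≡8 (mod 11); (10|11)=-1, (8|11)=-1; sign (−1)^0·-1^2·-1^1 = -1.
(a,b)_43: α=2, u≡15; β=3, v≡34 (mod 43); (15|43)=+1, (34|43)=-1; sign (−1)^0·+1^3·-1^2 = +1.
(a,b)_31: α=1, u≡10; β=2, v≡29 (mod 31); (10|31)=+1, (29|31)=-1; sign (−1)^0·+1^2·-1^1 = -1.
(a,b)_7: α=2, u≡3; β=3, v≡3 (mod 7); (3|7)=-1, (3|7)=-1; sign (−1)^0·-1^3·-1^2 = -1.
(a,b)_13: α=1, u≡12; β=2, v≡5 (mod 13); (12|13)=+1, (5|13)=-1; sign (−1)^0·+1^2·-1^1 = -1.
(a,b)_∞: sgn(-128557)=−, sgn(117691)=+, so +1.
|Ram(-128557, 117691)| = 6, even; anisotropic at {2, 7, 11, 13, 17, 31}.

[2, 7, 11, 13, 17, 31]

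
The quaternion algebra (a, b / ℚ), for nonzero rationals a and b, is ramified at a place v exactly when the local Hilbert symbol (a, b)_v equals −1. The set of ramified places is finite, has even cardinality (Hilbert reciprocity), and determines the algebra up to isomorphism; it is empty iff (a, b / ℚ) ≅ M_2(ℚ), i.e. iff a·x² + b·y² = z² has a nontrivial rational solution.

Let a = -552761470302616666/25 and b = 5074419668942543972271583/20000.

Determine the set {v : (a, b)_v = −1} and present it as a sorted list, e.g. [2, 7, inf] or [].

[7, 19]

(a, b) ≡ (-10906, 6734) mod (ℚ^×)²; places V = {2, 5, 7, 13, 19, 37, 41, ∞}.
(a,b)_37: α=2, u≡12; β=3, v≡28 (mod 37); (12|37)=+1, (28|37)=+1; sign (−1)^0·+1^3·+1^2 = +1.
(a,b)_19: α=5, u≡12; β=6, v≡14 (mod 19); (12|19)=-1, (14|19)=-1; sign (−1)^0·-1^6·-1^5 = -1.
(a,b)_7: α=1, u≡6; β=3, v≡6 (mod 7); (6|7)=-1, (6|7)=-1; sign (−1)^1·-1^3·-1^1 = -1.
(a,b)_∞: sgn(-10906)=−, sgn(6734)=+, so +1.
(a,b)_41: α=3, u≡4; β=4, v≡5 (mod 41); (4|41)=+1, (5|41)=+1; sign (−1)^0·+1^4·+1^3 = +1.
(a,b)_13: α=2, u≡12; β=3, v≡7 (mod 13); (12|13)=+1, (7|13)=-1; sign (−1)^0·+1^3·-1^2 = +1.
(a,b)_2: α=1, β=-5; u≡3, v≡7 (mod 8); ε(u)ε(v)=1·1, αω(v)=1·0, βω(u)=-5·1; sum ≡ 0  ⇒  +1.
(a,b)_5: α=-2, u≡4; β=-4, v≡4 (mod 5); (4|5)=+1, (4|5)=+1; sign (−1)^0·+1^-4·+1^-2 = +1.
(-10906, 6734 / ℚ) ramifies at {7, 19}: a division algebra.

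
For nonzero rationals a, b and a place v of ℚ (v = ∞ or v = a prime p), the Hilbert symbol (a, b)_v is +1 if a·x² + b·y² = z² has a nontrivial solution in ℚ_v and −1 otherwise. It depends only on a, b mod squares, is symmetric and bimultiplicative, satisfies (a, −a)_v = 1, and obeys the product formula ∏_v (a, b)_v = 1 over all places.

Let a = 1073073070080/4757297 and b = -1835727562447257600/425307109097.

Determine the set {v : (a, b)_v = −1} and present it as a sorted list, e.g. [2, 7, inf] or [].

[5, 17]

(a, b) ≡ (5610, -17) mod (ℚ^×)²; places V = {2, 3, 5, 11, 13, 17, 23, ∞}.
(a,b)_∞: sgn(5610)=+, sgn(-17)=−, so +1.
(a,b)_2: α=13, β=20; u≡5, v≡7 (mod 8); ε(u)ε(v)=0·1, αω(v)=13·0, βω(u)=20·1; sum ≡ 0  ⇒  +1.
(a,b)_23: α=-4, u≡19; β=-6, v≡13 (mod 23); (19|23)=-1, (13|23)=+1; sign (−1)^0·-1^-6·+1^-4 = +1.
(a,b)_3: α=9, u≡1; β=14, v≡1 (mod 3); (1|3)=+1, (1|3)=+1; sign (−1)^0·+1^14·+1^9 = +1.
(a,b)_13: α=0, u≡2; β=-2, v≡12 (mod 13); (2|13)=-1, (12|13)=+1; sign (−1)^0·-1^-2·+1^0 = +1.
(a,b)_11: α=3, u≡1; β=4, v≡5 (mod 11); (1|11)=+1, (5|11)=+1; sign (−1)^0·+1^4·+1^3 = +1.
(a,b)_5: α=1, u≡3; β=2, v≡3 (mod 5); (3|5)=-1, (3|5)=-1; sign (−1)^0·-1^2·-1^1 = -1.
(a,b)_17: α=-1, u≡12; β=-1, v≡9 (mod 17); (12|17)=-1, (9|17)=+1; sign (−1)^0·-1^-1·+1^-1 = -1.
Ram(5610, -17) = {5, 17}; no ℚ_5-point on the conic.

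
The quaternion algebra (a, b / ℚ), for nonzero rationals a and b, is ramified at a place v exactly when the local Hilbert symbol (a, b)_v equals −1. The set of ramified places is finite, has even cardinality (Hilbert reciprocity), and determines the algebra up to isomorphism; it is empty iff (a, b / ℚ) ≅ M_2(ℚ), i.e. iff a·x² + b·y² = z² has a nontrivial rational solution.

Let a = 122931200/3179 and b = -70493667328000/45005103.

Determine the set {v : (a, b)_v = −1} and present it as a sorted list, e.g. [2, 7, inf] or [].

[2, 5]

(a, b) ≡ (22, -10010) mod (ℚ^×)²; places V = {2, 3, 5, 7, 11, 13, 17, ∞}.
(a,b)_17: α=-2, u≡14; β=-2, v≡3 (mod 17); (14|17)=-1, (3|17)=-1; sign (−1)^0·-1^-2·-1^-2 = +1.
(a,b)_11: α=-1, u≡6; β=-3, v≡4 (mod 11); (6|11)=-1, (4|11)=+1; sign (−1)^1·-1^-3·+1^-1 = +1.
(a,b)_13: α=0, u≡4; β=-1, v≡9 (mod 13); (4|13)=+1, (9|13)=+1; sign (−1)^0·+1^-1·+1^0 = +1.
(a,b)_2: α=11, β=25; u≡3, v≡3 (mod 8); ε(u)ε(v)=1·1, αω(v)=11·1, βω(u)=25·1; sum ≡ 1  ⇒  -1.
(a,b)_∞: sgn(22)=+, sgn(-10010)=−, so +1.
(a,b)_3: α=0, u≡1; β=-2, v≡1 (mod 3); (1|3)=+1, (1|3)=+1; sign (−1)^0·+1^-2·+1^0 = +1.
(a,b)_5: α=2, u≡2; β=3, v≡2 (mod 5); (2|5)=-1, (2|5)=-1; sign (−1)^0·-1^3·-1^2 = -1.
(a,b)_7: α=4, u≡2; β=5, v≡3 (mod 7); (2|7)=+1, (3|7)=-1; sign (−1)^0·+1^5·-1^4 = +1.
Ram(22, -10010) = {2, 5}; no ℚ_2-point on the conic.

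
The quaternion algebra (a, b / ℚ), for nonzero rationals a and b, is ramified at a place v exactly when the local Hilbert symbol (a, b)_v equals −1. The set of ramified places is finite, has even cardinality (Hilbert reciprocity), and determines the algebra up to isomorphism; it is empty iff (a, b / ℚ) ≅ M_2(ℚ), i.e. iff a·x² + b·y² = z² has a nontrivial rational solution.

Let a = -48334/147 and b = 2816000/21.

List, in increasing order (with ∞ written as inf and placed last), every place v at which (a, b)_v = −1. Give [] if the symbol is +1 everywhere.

(a, b) ≡ (-858, 2310) mod (ℚ^×)²; places V = {2, 3, 5, 7, 11, 13, ∞}.
(a,b)_7: α=-2, u≡5; β=-1, v≡4 (mod 7); (5|7)=-1, (4|7)=+1; sign (−1)^0·-1^-1·+1^-2 = -1.
(a,b)_3: α=-1, u≡2; β=-1, v≡2 (mod 3); (2|3)=-1, (2|3)=-1; sign (−1)^1·-1^-1·-1^-1 = -1.
(a,b)_5: α=0, u≡3; β=3, v≡3 (mod 5); (3|5)=-1, (3|5)=-1; sign (−1)^0·-1^3·-1^0 = -1.
(a,b)_2: α=1, β=11; u≡3, v≡3 (mod 8); ε(u)ε(v)=1·1, αω(v)=1·1, βω(u)=11·1; sum ≡ 1  ⇒  -1.
(a,b)_∞: sgn(-858)=−, sgn(2310)=+, so +1.
(a,b)_13: α=3, u≡1; β=0, v≡12 (mod 13); (1|13)=+1, (12|13)=+1; sign (−1)^0·+1^0·+1^3 = +1.
(a,b)_11: α=1, u≡7; β=1, v≡3 (mod 11); (7|11)=-1, (3|11)=+1; sign (−1)^1·-1^1·+1^1 = +1.
Ram(-858, 2310) = {2, 3, 5, 7}; no ℚ_2-point on the conic.

[2, 3, 5, 7]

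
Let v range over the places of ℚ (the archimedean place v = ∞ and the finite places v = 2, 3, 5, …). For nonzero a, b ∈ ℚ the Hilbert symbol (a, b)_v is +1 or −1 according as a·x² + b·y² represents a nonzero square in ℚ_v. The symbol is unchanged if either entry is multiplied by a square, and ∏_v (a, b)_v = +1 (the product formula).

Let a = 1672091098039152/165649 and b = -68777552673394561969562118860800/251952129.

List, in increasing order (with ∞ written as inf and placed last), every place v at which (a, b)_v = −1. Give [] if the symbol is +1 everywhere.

(a, b) ≡ (3478727, -667) mod (ℚ^×)²; places V = {2, 3, 5, 7, 11, 13, 17, 23, 29, 31, 37, 41, ∞}.
(a,b)_37: α=-2, u≡35; β=-2, v≡10 (mod 37); (35|37)=-1, (10|37)=+1; sign (−1)^0·-1^-2·+1^-2 = +1.
(a,b)_7: α=3, u≡6; β=8, v≡6 (mod 7); (6|7)=-1, (6|7)=-1; sign (−1)^0·-1^8·-1^3 = -1.
(a,b)_41: α=1, u≡37; β=2, v≡13 (mod 41); (37|41)=+1, (13|41)=-1; sign (−1)^0·+1^2·-1^1 = -1.
(a,b)_23: α=1, u≡16; β=3, v≡22 (mod 23); (16|23)=+1, (22|23)=-1; sign (−1)^1·+1^3·-1^1 = +1.
(a,b)_11: α=-2, u≡2; β=-2, v≡1 (mod 11); (2|11)=-1, (1|11)=+1; sign (−1)^0·-1^-2·+1^-2 = +1.
(a,b)_5: α=0, u≡3; β=2, v≡2 (mod 5); (3|5)=-1, (2|5)=-1; sign (−1)^0·-1^2·-1^0 = +1.
(a,b)_2: α=4, β=12; u≡7, v≡5 (mod 8); ε(u)ε(v)=1·0, αω(v)=4·1, βω(u)=12·0; sum ≡ 0  ⇒  +1.
(a,b)_∞: sgn(3478727)=+, sgn(-667)=−, so +1.
(a,b)_31: α=1, u≡16; β=2, v≡30 (mod 31); (16|31)=+1, (30|31)=-1; sign (−1)^0·+1^2·-1^1 = -1.
(a,b)_3: α=6, u≡2; β=-2, v≡2 (mod 3); (2|3)=-1, (2|3)=-1; sign (−1)^0·-1^-2·-1^6 = +1.
(a,b)_13: α=0, u≡8; β=-2, v≡12 (mod 13); (8|13)=-1, (12|13)=+1; sign (−1)^0·-1^-2·+1^0 = +1.
(a,b)_17: α=1, u≡4; β=2, v≡2 (mod 17); (4|17)=+1, (2|17)=+1; sign (−1)^0·+1^2·+1^1 = +1.
(a,b)_29: α=2, u≡12; β=5, v≡28 (mod 29); (12|29)=-1, (28|29)=+1; sign (−1)^0·-1^5·+1^2 = -1.
Ram(3478727, -667) = {7, 29, 31, 41}; no ℚ_7-point on the conic.

[7, 29, 31, 41]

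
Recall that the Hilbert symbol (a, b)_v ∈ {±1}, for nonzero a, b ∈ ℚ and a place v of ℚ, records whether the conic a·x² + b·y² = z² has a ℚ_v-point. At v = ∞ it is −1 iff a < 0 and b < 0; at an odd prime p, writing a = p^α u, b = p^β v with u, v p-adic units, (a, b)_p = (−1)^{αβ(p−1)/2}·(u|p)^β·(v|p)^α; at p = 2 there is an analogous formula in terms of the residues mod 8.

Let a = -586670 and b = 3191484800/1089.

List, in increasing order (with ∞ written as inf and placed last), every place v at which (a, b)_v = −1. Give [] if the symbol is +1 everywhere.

[2, 5, 17, 29]

(a, b) ≡ (-2030, 6902) mod (ℚ^×)²; places V = {2, 3, 5, 7, 11, 17, 29, ∞}.
(a,b)_∞: sgn(-2030)=−, sgn(6902)=+, so +1.
(a,b)_3: α=0, u≡1; β=-2, v≡2 (mod 3); (1|3)=+1, (2|3)=-1; sign (−1)^0·+1^-2·-1^0 = +1.
(a,b)_29: α=1, u≡12; β=1, v≡9 (mod 29); (12|29)=-1, (9|29)=+1; sign (−1)^0·-1^1·+1^1 = -1.
(a,b)_17: α=2, u≡10; β=3, v≡13 (mod 17); (10|17)=-1, (13|17)=+1; sign (−1)^0·-1^3·+1^2 = -1.
(a,b)_11: α=0, u≡4; β=-2, v≡1 (mod 11); (4|11)=+1, (1|11)=+1; sign (−1)^0·+1^-2·+1^0 = +1.
(a,b)_2: α=1, β=7; u≡1, v≡3 (mod 8); ε(u)ε(v)=0·1, αω(v)=1·1, βω(u)=7·0; sum ≡ 1  ⇒  -1.
(a,b)_7: α=1, u≡1; β=1, v≡5 (mod 7); (1|7)=+1, (5|7)=-1; sign (−1)^1·+1^1·-1^1 = +1.
(a,b)_5: α=1, u≡1; β=2, v≡3 (mod 5); (1|5)=+1, (3|5)=-1; sign (−1)^0·+1^2·-1^1 = -1.
(-2030, 6902 / ℚ) ramifies at {2, 5, 17, 29}: a division algebra.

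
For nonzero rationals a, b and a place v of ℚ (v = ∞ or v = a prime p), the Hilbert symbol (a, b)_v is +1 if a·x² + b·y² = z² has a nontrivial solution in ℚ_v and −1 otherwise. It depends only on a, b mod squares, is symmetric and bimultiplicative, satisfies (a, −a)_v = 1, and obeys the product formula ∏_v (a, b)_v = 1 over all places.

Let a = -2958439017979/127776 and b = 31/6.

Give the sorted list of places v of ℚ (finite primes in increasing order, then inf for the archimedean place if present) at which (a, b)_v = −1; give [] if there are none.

(a, b) ≡ (-2432694, 186) mod (ℚ^×)²; places V = {2, 3, 11, 17, 29, 31, 41, ∞}.
(a,b)_29: α=1, u≡10; β=0, v≡10 (mod 29); (10|29)=-1, (10|29)=-1; sign (−1)^0·-1^0·-1^1 = -1.
(a,b)_41: α=1, u≡19; β=0, v≡12 (mod 41); (19|41)=-1, (12|41)=-1; sign (−1)^0·-1^0·-1^1 = -1.
(a,b)_17: α=4, u≡6; β=0, v≡8 (mod 17); (6|17)=-1, (8|17)=+1; sign (−1)^0·-1^0·+1^4 = +1.
(a,b)_3: α=-1, u≡2; β=-1, v≡2 (mod 3); (2|3)=-1, (2|3)=-1; sign (−1)^1·-1^-1·-1^-1 = -1.
(a,b)_31: α=3, u≡18; β=1, v≡26 (mod 31); (18|31)=+1, (26|31)=-1; sign (−1)^1·+1^1·-1^3 = +1.
(a,b)_∞: sgn(-2432694)=−, sgn(186)=+, so +1.
(a,b)_11: α=-3, u≡9; β=0, v≡7 (mod 11); (9|11)=+1, (7|11)=-1; sign (−1)^0·+1^0·-1^-3 = -1.
(a,b)_2: α=-5, β=-1; u≡5, v≡5 (mod 8); ε(u)ε(v)=0·0, αω(v)=-5·1, βω(u)=-1·1; sum ≡ 0  ⇒  +1.
(-2432694, 186 / ℚ) ramifies at {3, 11, 29, 41}: a division algebra.

[3, 11, 29, 41]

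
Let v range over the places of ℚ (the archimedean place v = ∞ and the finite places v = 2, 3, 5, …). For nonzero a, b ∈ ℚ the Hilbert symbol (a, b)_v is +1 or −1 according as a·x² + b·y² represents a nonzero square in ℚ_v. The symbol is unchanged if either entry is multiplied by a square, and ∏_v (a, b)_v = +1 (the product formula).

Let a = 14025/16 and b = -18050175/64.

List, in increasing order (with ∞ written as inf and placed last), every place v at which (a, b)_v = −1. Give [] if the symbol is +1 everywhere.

[3, 11, 13, 17]

(a, b) ≡ (561, -663) mod (ℚ^×)²; places V = {2, 3, 5, 11, 13, 17, ∞}.
(a,b)_2: α=-4, β=-6; u≡1, v≡1 (mod 8); ε(u)ε(v)=0·0, αω(v)=-4·0, βω(u)=-6·0; sum ≡ 0  ⇒  +1.
(a,b)_5: α=2, u≡1; β=2, v≡2 (mod 5); (1|5)=+1, (2|5)=-1; sign (−1)^0·+1^2·-1^2 = +1.
(a,b)_11: α=1, u≡2; β=2, v≡2 (mod 11); (2|11)=-1, (2|11)=-1; sign (−1)^0·-1^2·-1^1 = -1.
(a,b)_∞: sgn(561)=+, sgn(-663)=−, so +1.
(a,b)_13: α=0, u≡8; β=1, v≡10 (mod 13); (8|13)=-1, (10|13)=+1; sign (−1)^0·-1^1·+1^0 = -1.
(a,b)_17: α=1, u≡8; β=1, v≡10 (mod 17); (8|17)=+1, (10|17)=-1; sign (−1)^0·+1^1·-1^1 = -1.
(a,b)_3: α=1, u≡1; β=3, v≡1 (mod 3); (1|3)=+1, (1|3)=+1; sign (−1)^1·+1^3·+1^1 = -1.
Ram(561, -663) = {3, 11, 13, 17}; no ℚ_3-point on the conic.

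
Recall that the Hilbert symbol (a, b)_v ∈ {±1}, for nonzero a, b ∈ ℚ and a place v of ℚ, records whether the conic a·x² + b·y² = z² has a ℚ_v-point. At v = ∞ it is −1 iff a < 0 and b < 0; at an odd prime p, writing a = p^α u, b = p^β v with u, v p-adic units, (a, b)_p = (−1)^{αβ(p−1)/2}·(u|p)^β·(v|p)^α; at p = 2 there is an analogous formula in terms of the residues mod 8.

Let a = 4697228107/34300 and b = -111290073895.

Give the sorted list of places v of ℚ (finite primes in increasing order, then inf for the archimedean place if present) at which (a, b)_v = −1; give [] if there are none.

[11, 53]

Mod squares: a ≡ 2245789, b ≡ -111290073895. Check v ∈ {∞, 2, 5, 7, 11, 13, 17, 23, 29, 37, 53}.
v=11: a=11^4·(≡6), b=11^1·(≡2) mod 11; (6|11)=-1, (2|11)=-1; (−1)^{4·1·5}·(-1)^1·(-1)^4 = -1.
v=13: a=13^1·(≡9), b=13^1·(≡9) mod 13; (9|13)=+1, (9|13)=+1; (−1)^{1·1·6}·(+1)^1·(+1)^1 = +1.
v=23: a=23^1·(≡4), b=23^1·(≡11) mod 23; (4|23)=+1, (11|23)=-1; (−1)^{1·1·11}·(+1)^1·(-1)^1 = +1.
v=37: a=37^1·(≡5), b=37^1·(≡18) mod 37; (5|37)=-1, (18|37)=-1; (−1)^{1·1·18}·(-1)^1·(-1)^1 = +1.
v=2: v_2(a)=-2, v_2(b)=0; units ≡ 5, 1 (mod 8); ε·ε+αω+βω = 0·0+-2·0+0·1 ≡ 0  ⇒  (a,b)_2 = +1.
v=7: a=7^-3·(≡6), b=7^1·(≡1) mod 7; (6|7)=-1, (1|7)=+1; (−1)^{-3·1·3}·(-1)^1·(+1)^-3 = +1.
v=5: a=5^-2·(≡1), b=5^1·(≡1) mod 5; (1|5)=+1, (1|5)=+1; (−1)^{-2·1·2}·(+1)^1·(+1)^-2 = +1.
v=∞: 2245789 > 0 and -111290073895 < 0  ⇒  (a,b)_∞ = +1.
v=17: a=17^0·(≡15), b=17^1·(≡2) mod 17; (15|17)=+1, (2|17)=+1; (−1)^{0·1·8}·(+1)^1·(+1)^0 = +1.
v=29: a=29^1·(≡8), b=29^1·(≡8) mod 29; (8|29)=-1, (8|29)=-1; (−1)^{1·1·14}·(-1)^1·(-1)^1 = +1.
v=53: a=53^0·(≡26), b=53^1·(≡9) mod 53; (26|53)=-1, (9|53)=+1; (−1)^{0·1·26}·(-1)^1·(+1)^0 = -1.
(2245789, -111290073895 / ℚ) ramifies at {11, 53}: a division algebra.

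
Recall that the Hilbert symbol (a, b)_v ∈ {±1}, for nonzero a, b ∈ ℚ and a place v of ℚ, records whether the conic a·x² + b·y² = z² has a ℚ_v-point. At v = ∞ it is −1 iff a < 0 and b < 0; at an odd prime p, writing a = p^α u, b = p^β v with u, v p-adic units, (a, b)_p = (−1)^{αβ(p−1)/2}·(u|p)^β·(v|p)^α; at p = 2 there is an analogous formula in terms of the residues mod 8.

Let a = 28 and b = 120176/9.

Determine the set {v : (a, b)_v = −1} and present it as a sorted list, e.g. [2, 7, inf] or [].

[2, 7]

(a, b) ≡ (7, 7511) mod (ℚ^×)²; places V = {2, 3, 7, 29, 37, ∞}.
(a,b)_29: α=0, u≡28; β=1, v≡19 (mod 29); (28|29)=+1, (19|29)=-1; sign (−1)^0·+1^1·-1^0 = +1.
(a,b)_∞: sgn(7)=+, sgn(7511)=+, so +1.
(a,b)_3: α=0, u≡1; β=-2, v≡2 (mod 3); (1|3)=+1, (2|3)=-1; sign (−1)^0·+1^-2·-1^0 = +1.
(a,b)_2: α=2, β=4; u≡7, v≡7 (mod 8); ε(u)ε(v)=1·1, αω(v)=2·0, βω(u)=4·0; sum ≡ 1  ⇒  -1.
(a,b)_37: α=0, u≡28; β=1, v≡32 (mod 37); (28|37)=+1, (32|37)=-1; sign (−1)^0·+1^1·-1^0 = +1.
(a,b)_7: α=1, u≡4; β=1, v≡2 (mod 7); (4|7)=+1, (2|7)=+1; sign (−1)^1·+1^1·+1^1 = -1.
|Ram(7, 7511)| = 2, even; anisotropic at {2, 7}.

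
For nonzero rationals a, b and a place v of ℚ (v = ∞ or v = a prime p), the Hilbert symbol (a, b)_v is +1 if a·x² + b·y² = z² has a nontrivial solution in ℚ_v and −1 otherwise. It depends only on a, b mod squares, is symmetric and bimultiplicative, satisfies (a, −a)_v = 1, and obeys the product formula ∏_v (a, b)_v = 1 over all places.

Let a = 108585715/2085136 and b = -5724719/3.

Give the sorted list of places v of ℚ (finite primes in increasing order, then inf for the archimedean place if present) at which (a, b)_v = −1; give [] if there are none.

[2, 5, 11, 19, 31, 43]

Mod squares: a ≡ 2635, b ≡ -350493. Check v ∈ {∞, 2, 3, 5, 7, 11, 13, 17, 19, 29, 31, 43}.
v=2: v_2(a)=-4, v_2(b)=0; units ≡ 3, 3 (mod 8); ε·ε+αω+βω = 1·1+-4·1+0·1 ≡ 1  ⇒  (a,b)_2 = -1.
v=29: a=29^2·(≡1), b=29^0·(≡28) mod 29; (1|29)=+1, (28|29)=+1; (−1)^{2·0·14}·(+1)^0·(+1)^2 = +1.
v=∞: 2635 > 0 and -350493 < 0  ⇒  (a,b)_∞ = +1.
v=7: a=7^2·(≡6), b=7^2·(≡2) mod 7; (6|7)=-1, (2|7)=+1; (−1)^{2·2·3}·(-1)^2·(+1)^2 = +1.
v=19: a=19^-4·(≡15), b=19^1·(≡13) mod 19; (15|19)=-1, (13|19)=-1; (−1)^{-4·1·9}·(-1)^1·(-1)^-4 = -1.
v=13: a=13^0·(≡4), b=13^1·(≡4) mod 13; (4|13)=+1, (4|13)=+1; (−1)^{0·1·6}·(+1)^1·(+1)^0 = +1.
v=11: a=11^0·(≡2), b=11^1·(≡1) mod 11; (2|11)=-1, (1|11)=+1; (−1)^{0·1·5}·(-1)^1·(+1)^0 = -1.
v=3: a=3^0·(≡1), b=3^-1·(≡1) mod 3; (1|3)=+1, (1|3)=+1; (−1)^{0·-1·1}·(+1)^-1·(+1)^0 = +1.
v=5: a=5^1·(≡3), b=5^0·(≡2) mod 5; (3|5)=-1, (2|5)=-1; (−1)^{1·0·2}·(-1)^0·(-1)^1 = -1.
v=31: a=31^1·(≡12), b=31^0·(≡17) mod 31; (12|31)=-1, (17|31)=-1; (−1)^{1·0·15}·(-1)^0·(-1)^1 = -1.
v=17: a=17^1·(≡2), b=17^0·(≡16) mod 17; (2|17)=+1, (16|17)=+1; (−1)^{1·0·8}·(+1)^0·(+1)^1 = +1.
v=43: a=43^0·(≡34), b=43^1·(≡27) mod 43; (34|43)=-1, (27|43)=-1; (−1)^{0·1·21}·(-1)^1·(-1)^0 = -1.
Ram(2635, -350493) = {2, 5, 11, 19, 31, 43}; no ℚ_2-point on the conic.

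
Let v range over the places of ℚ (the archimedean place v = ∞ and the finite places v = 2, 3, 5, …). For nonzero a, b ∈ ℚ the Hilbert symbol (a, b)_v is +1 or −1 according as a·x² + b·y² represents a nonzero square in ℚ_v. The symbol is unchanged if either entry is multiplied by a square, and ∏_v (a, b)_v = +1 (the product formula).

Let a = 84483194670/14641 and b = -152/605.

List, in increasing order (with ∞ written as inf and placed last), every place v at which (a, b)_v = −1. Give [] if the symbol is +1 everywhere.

(a, b) ≡ (30, -190) mod (ℚ^×)²; places V = {2, 3, 5, 7, 11, 19, ∞}.
(a,b)_19: α=4, u≡6; β=1, v≡9 (mod 19); (6|19)=+1, (9|19)=+1; sign (−1)^0·+1^1·+1^4 = +1.
(a,b)_7: α=4, u≡2; β=0, v≡3 (mod 7); (2|7)=+1, (3|7)=-1; sign (−1)^0·+1^0·-1^4 = +1.
(a,b)_∞: sgn(30)=+, sgn(-190)=−, so +1.
(a,b)_11: α=-4, u≡6; β=-2, v≡7 (mod 11); (6|11)=-1, (7|11)=-1; sign (−1)^0·-1^-2·-1^-4 = +1.
(a,b)_5: α=1, u≡4; β=-1, v≡3 (mod 5); (4|5)=+1, (3|5)=-1; sign (−1)^0·+1^-1·-1^1 = -1.
(a,b)_2: α=1, β=3; u≡7, v≡1 (mod 8); ε(u)ε(v)=1·0, αω(v)=1·0, βω(u)=3·0; sum ≡ 0  ⇒  +1.
(a,b)_3: α=3, u≡1; β=0, v≡2 (mod 3); (1|3)=+1, (2|3)=-1; sign (−1)^0·+1^0·-1^3 = -1.
Ram(30, -190) = {3, 5}; no ℚ_3-point on the conic.

[3, 5]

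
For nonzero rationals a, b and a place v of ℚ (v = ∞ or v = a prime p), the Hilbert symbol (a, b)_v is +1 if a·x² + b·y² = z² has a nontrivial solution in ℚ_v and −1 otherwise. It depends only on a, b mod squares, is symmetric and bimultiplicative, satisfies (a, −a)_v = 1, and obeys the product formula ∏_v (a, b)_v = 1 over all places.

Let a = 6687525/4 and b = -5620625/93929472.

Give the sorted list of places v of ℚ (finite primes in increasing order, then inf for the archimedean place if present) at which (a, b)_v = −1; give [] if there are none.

Mod squares: a ≡ 741, b ≡ -221. Check v ∈ {∞, 2, 3, 5, 7, 13, 17, 19, 23}.
v=17: a=17^0·(≡12), b=17^1·(≡8) mod 17; (12|17)=-1, (8|17)=+1; (−1)^{0·1·8}·(-1)^1·(+1)^0 = -1.
v=5: a=5^2·(≡4), b=5^4·(≡1) mod 5; (4|5)=+1, (1|5)=+1; (−1)^{2·4·2}·(+1)^4·(+1)^2 = +1.
v=∞: 741 > 0 and -221 < 0  ⇒  (a,b)_∞ = +1.
v=23: a=23^0·(≡17), b=23^2·(≡12) mod 23; (17|23)=-1, (12|23)=+1; (−1)^{0·2·11}·(-1)^2·(+1)^0 = +1.
v=19: a=19^3·(≡11), b=19^0·(≡11) mod 19; (11|19)=+1, (11|19)=+1; (−1)^{3·0·9}·(+1)^0·(+1)^3 = +1.
v=7: a=7^0·(≡3), b=7^-2·(≡3) mod 7; (3|7)=-1, (3|7)=-1; (−1)^{0·-2·3}·(-1)^-2·(-1)^0 = +1.
v=13: a=13^1·(≡7), b=13^-1·(≡9) mod 13; (7|13)=-1, (9|13)=+1; (−1)^{1·-1·6}·(-1)^-1·(+1)^1 = -1.
v=2: v_2(a)=-2, v_2(b)=-14; units ≡ 5, 3 (mod 8); ε·ε+αω+βω = 0·1+-2·1+-14·1 ≡ 0  ⇒  (a,b)_2 = +1.
v=3: a=3^1·(≡1), b=3^-2·(≡1) mod 3; (1|3)=+1, (1|3)=+1; (−1)^{1·-2·1}·(+1)^-2·(+1)^1 = +1.
|Ram(741, -221)| = 2, even; anisotropic at {13, 17}.

[13, 17]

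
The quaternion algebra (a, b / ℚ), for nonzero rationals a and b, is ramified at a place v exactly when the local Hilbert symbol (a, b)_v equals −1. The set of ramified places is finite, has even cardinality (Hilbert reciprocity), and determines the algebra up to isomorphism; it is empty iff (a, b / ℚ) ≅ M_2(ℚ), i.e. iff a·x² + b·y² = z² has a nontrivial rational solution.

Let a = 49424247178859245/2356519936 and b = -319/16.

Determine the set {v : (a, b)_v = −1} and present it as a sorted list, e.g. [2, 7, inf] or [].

[7, 11]

(a, b) ≡ (805, -319) mod (ℚ^×)²; places V = {2, 5, 7, 11, 23, 29, 37, 41, ∞}.
(a,b)_29: α=4, u≡4; β=1, v≡12 (mod 29); (4|29)=+1, (12|29)=-1; sign (−1)^0·+1^1·-1^4 = +1.
(a,b)_2: α=-10, β=-4; u≡5, v≡1 (mod 8); ε(u)ε(v)=0·0, αω(v)=-10·0, βω(u)=-4·1; sum ≡ 0  ⇒  +1.
(a,b)_5: α=1, u≡4; β=0, v≡1 (mod 5); (4|5)=+1, (1|5)=+1; sign (−1)^0·+1^0·+1^1 = +1.
(a,b)_11: α=6, u≡8; β=1, v≡3 (mod 11); (8|11)=-1, (3|11)=+1; sign (−1)^0·-1^1·+1^6 = -1.
(a,b)_7: α=3, u≡3; β=0, v≡5 (mod 7); (3|7)=-1, (5|7)=-1; sign (−1)^0·-1^0·-1^3 = -1.
(a,b)_41: α=-2, u≡26; β=0, v≡39 (mod 41); (26|41)=-1, (39|41)=+1; sign (−1)^0·-1^0·+1^-2 = +1.
(a,b)_37: α=-2, u≡10; β=0, v≡24 (mod 37); (10|37)=+1, (24|37)=-1; sign (−1)^0·+1^0·-1^-2 = +1.
(a,b)_∞: sgn(805)=+, sgn(-319)=−, so +1.
(a,b)_23: α=1, u≡9; β=0, v≡16 (mod 23); (9|23)=+1, (16|23)=+1; sign (−1)^0·+1^0·+1^1 = +1.
(805, -319 / ℚ) ramifies at {7, 11}: a division algebra.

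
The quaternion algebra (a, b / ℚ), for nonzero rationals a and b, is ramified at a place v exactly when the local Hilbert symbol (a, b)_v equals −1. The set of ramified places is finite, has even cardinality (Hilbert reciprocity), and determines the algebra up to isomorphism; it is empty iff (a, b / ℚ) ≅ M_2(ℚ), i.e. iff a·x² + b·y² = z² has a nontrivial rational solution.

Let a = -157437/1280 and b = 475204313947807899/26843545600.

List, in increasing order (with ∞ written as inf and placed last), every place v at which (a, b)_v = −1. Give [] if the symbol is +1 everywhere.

[2, 17]

(a, b) ≡ (-1785, 91) mod (ℚ^×)²; places V = {2, 3, 5, 7, 13, 17, ∞}.
(a,b)_13: α=0, u≡1; β=1, v≡2 (mod 13); (1|13)=+1, (2|13)=-1; sign (−1)^0·+1^1·-1^0 = +1.
(a,b)_5: α=-1, u≡3; β=-2, v≡1 (mod 5); (3|5)=-1, (1|5)=+1; sign (−1)^0·-1^-2·+1^-1 = +1.
(a,b)_3: α=3, u≡2; β=12, v≡1 (mod 3); (2|3)=-1, (1|3)=+1; sign (−1)^0·-1^12·+1^3 = +1.
(a,b)_2: α=-8, β=-30; u≡7, v≡3 (mod 8); ε(u)ε(v)=1·1, αω(v)=-8·1, βω(u)=-30·0; sum ≡ 1  ⇒  -1.
(a,b)_7: α=3, u≡4; β=7, v≡6 (mod 7); (4|7)=+1, (6|7)=-1; sign (−1)^1·+1^7·-1^3 = +1.
(a,b)_∞: sgn(-1785)=−, sgn(91)=+, so +1.
(a,b)_17: α=1, u≡11; β=4, v≡6 (mod 17); (11|17)=-1, (6|17)=-1; sign (−1)^0·-1^4·-1^1 = -1.
(-1785, 91 / ℚ) ramifies at {2, 17}: a division algebra.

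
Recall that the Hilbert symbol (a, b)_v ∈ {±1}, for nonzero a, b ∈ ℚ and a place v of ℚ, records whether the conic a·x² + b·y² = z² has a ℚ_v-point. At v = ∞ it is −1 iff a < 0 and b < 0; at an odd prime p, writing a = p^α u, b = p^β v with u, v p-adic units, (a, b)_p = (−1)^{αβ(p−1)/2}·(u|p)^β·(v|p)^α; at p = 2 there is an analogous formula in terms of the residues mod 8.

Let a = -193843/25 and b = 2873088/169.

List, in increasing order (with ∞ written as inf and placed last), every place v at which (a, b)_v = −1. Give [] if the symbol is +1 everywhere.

[]

Mod squares: a ≡ -1147, b ≡ 1247. Check v ∈ {∞, 2, 3, 5, 13, 29, 31, 37, 43}.
v=∞: -1147 < 0 and 1247 > 0  ⇒  (a,b)_∞ = +1.
v=2: v_2(a)=0, v_2(b)=8; units ≡ 5, 7 (mod 8); ε·ε+αω+βω = 0·1+0·0+8·1 ≡ 0  ⇒  (a,b)_2 = +1.
v=43: a=43^0·(≡31), b=43^1·(≡2) mod 43; (31|43)=+1, (2|43)=-1; (−1)^{0·1·21}·(+1)^1·(-1)^0 = +1.
v=29: a=29^0·(≡9), b=29^1·(≡10) mod 29; (9|29)=+1, (10|29)=-1; (−1)^{0·1·14}·(+1)^1·(-1)^0 = +1.
v=5: a=5^-2·(≡2), b=5^0·(≡2) mod 5; (2|5)=-1, (2|5)=-1; (−1)^{-2·0·2}·(-1)^0·(-1)^-2 = +1.
v=31: a=31^1·(≡14), b=31^0·(≡5) mod 31; (14|31)=+1, (5|31)=+1; (−1)^{1·0·15}·(+1)^0·(+1)^1 = +1.
v=3: a=3^0·(≡2), b=3^2·(≡2) mod 3; (2|3)=-1, (2|3)=-1; (−1)^{0·2·1}·(-1)^2·(-1)^0 = +1.
v=13: a=13^2·(≡3), b=13^-2·(≡10) mod 13; (3|13)=+1, (10|13)=+1; (−1)^{2·-2·6}·(+1)^-2·(+1)^2 = +1.
v=37: a=37^1·(≡8), b=37^0·(≡30) mod 37; (8|37)=-1, (30|37)=+1; (−1)^{1·0·18}·(-1)^0·(+1)^1 = +1.
Ram(a, b) = ∅: the form -1147·x² + 1247·y² − z² is isotropic over every ℚ_v, so by Hasse–Minkowski it is isotropic over ℚ.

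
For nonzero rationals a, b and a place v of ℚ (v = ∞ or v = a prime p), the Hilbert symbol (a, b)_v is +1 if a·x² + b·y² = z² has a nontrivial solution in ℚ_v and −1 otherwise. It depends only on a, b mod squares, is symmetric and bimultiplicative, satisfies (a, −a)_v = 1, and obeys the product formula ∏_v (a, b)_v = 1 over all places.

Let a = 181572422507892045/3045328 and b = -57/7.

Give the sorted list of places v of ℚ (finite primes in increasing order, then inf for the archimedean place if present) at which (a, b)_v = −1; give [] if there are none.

[3, 19]

(a, b) ≡ (65, -399) mod (ℚ^×)²; places V = {2, 3, 5, 7, 11, 13, 19, ∞}.
(a,b)_11: α=-4, u≡8; β=0, v≡6 (mod 11); (8|11)=-1, (6|11)=-1; sign (−1)^0·-1^0·-1^-4 = +1.
(a,b)_∞: sgn(65)=+, sgn(-399)=−, so +1.
(a,b)_5: α=1, u≡3; β=0, v≡4 (mod 5); (3|5)=-1, (4|5)=+1; sign (−1)^0·-1^0·+1^1 = +1.
(a,b)_13: α=-1, u≡5; β=0, v≡3 (mod 13); (5|13)=-1, (3|13)=+1; sign (−1)^0·-1^0·+1^-1 = +1.
(a,b)_2: α=-4, β=0; u≡1, v≡1 (mod 8); ε(u)ε(v)=0·0, αω(v)=-4·0, βω(u)=0·0; sum ≡ 0  ⇒  +1.
(a,b)_19: α=6, u≡18; β=1, v≡5 (mod 19); (18|19)=-1, (5|19)=+1; sign (−1)^0·-1^1·+1^6 = -1.
(a,b)_7: α=6, u≡4; β=-1, v≡6 (mod 7); (4|7)=+1, (6|7)=-1; sign (−1)^0·+1^-1·-1^6 = +1.
(a,b)_3: α=8, u≡2; β=1, v≡2 (mod 3); (2|3)=-1, (2|3)=-1; sign (−1)^0·-1^1·-1^8 = -1.
Ram(65, -399) = {3, 19}; no ℚ_3-point on the conic.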